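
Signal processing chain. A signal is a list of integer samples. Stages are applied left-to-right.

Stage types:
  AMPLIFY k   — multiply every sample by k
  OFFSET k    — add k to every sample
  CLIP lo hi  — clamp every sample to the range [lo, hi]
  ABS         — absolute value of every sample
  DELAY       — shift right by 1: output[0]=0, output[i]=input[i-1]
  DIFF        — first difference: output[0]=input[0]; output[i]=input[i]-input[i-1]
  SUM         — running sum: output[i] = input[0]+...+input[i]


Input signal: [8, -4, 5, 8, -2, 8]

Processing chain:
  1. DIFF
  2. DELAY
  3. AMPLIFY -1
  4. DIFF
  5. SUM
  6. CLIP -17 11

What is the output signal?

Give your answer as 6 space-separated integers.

Input: [8, -4, 5, 8, -2, 8]
Stage 1 (DIFF): s[0]=8, -4-8=-12, 5--4=9, 8-5=3, -2-8=-10, 8--2=10 -> [8, -12, 9, 3, -10, 10]
Stage 2 (DELAY): [0, 8, -12, 9, 3, -10] = [0, 8, -12, 9, 3, -10] -> [0, 8, -12, 9, 3, -10]
Stage 3 (AMPLIFY -1): 0*-1=0, 8*-1=-8, -12*-1=12, 9*-1=-9, 3*-1=-3, -10*-1=10 -> [0, -8, 12, -9, -3, 10]
Stage 4 (DIFF): s[0]=0, -8-0=-8, 12--8=20, -9-12=-21, -3--9=6, 10--3=13 -> [0, -8, 20, -21, 6, 13]
Stage 5 (SUM): sum[0..0]=0, sum[0..1]=-8, sum[0..2]=12, sum[0..3]=-9, sum[0..4]=-3, sum[0..5]=10 -> [0, -8, 12, -9, -3, 10]
Stage 6 (CLIP -17 11): clip(0,-17,11)=0, clip(-8,-17,11)=-8, clip(12,-17,11)=11, clip(-9,-17,11)=-9, clip(-3,-17,11)=-3, clip(10,-17,11)=10 -> [0, -8, 11, -9, -3, 10]

Answer: 0 -8 11 -9 -3 10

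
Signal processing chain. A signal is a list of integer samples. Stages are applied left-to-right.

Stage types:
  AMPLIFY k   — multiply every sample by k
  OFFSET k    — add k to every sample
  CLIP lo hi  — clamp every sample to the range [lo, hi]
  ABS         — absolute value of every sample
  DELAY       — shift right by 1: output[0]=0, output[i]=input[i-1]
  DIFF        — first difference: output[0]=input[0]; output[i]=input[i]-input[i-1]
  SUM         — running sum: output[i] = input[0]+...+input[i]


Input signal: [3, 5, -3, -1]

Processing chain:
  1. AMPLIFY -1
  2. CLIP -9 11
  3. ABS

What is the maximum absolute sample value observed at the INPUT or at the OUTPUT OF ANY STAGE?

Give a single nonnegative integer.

Input: [3, 5, -3, -1] (max |s|=5)
Stage 1 (AMPLIFY -1): 3*-1=-3, 5*-1=-5, -3*-1=3, -1*-1=1 -> [-3, -5, 3, 1] (max |s|=5)
Stage 2 (CLIP -9 11): clip(-3,-9,11)=-3, clip(-5,-9,11)=-5, clip(3,-9,11)=3, clip(1,-9,11)=1 -> [-3, -5, 3, 1] (max |s|=5)
Stage 3 (ABS): |-3|=3, |-5|=5, |3|=3, |1|=1 -> [3, 5, 3, 1] (max |s|=5)
Overall max amplitude: 5

Answer: 5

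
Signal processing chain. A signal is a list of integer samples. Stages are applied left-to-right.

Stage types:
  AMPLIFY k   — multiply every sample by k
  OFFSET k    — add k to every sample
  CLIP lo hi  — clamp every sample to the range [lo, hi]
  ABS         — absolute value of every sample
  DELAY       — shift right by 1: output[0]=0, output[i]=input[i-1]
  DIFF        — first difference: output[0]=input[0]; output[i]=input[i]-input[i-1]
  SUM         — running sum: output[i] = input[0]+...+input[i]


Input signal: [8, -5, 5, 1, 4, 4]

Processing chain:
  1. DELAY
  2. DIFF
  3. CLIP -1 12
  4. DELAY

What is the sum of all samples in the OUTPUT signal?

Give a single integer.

Answer: 16

Derivation:
Input: [8, -5, 5, 1, 4, 4]
Stage 1 (DELAY): [0, 8, -5, 5, 1, 4] = [0, 8, -5, 5, 1, 4] -> [0, 8, -5, 5, 1, 4]
Stage 2 (DIFF): s[0]=0, 8-0=8, -5-8=-13, 5--5=10, 1-5=-4, 4-1=3 -> [0, 8, -13, 10, -4, 3]
Stage 3 (CLIP -1 12): clip(0,-1,12)=0, clip(8,-1,12)=8, clip(-13,-1,12)=-1, clip(10,-1,12)=10, clip(-4,-1,12)=-1, clip(3,-1,12)=3 -> [0, 8, -1, 10, -1, 3]
Stage 4 (DELAY): [0, 0, 8, -1, 10, -1] = [0, 0, 8, -1, 10, -1] -> [0, 0, 8, -1, 10, -1]
Output sum: 16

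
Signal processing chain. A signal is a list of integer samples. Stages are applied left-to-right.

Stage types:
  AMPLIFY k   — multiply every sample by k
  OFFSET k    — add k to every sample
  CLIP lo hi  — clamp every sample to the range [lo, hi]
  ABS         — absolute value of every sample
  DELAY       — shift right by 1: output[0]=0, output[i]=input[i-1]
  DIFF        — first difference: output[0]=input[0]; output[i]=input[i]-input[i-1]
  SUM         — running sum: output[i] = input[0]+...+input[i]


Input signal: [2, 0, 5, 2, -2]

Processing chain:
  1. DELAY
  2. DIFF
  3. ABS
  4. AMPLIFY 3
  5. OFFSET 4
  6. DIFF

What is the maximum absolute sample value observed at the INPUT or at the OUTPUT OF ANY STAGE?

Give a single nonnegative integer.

Answer: 19

Derivation:
Input: [2, 0, 5, 2, -2] (max |s|=5)
Stage 1 (DELAY): [0, 2, 0, 5, 2] = [0, 2, 0, 5, 2] -> [0, 2, 0, 5, 2] (max |s|=5)
Stage 2 (DIFF): s[0]=0, 2-0=2, 0-2=-2, 5-0=5, 2-5=-3 -> [0, 2, -2, 5, -3] (max |s|=5)
Stage 3 (ABS): |0|=0, |2|=2, |-2|=2, |5|=5, |-3|=3 -> [0, 2, 2, 5, 3] (max |s|=5)
Stage 4 (AMPLIFY 3): 0*3=0, 2*3=6, 2*3=6, 5*3=15, 3*3=9 -> [0, 6, 6, 15, 9] (max |s|=15)
Stage 5 (OFFSET 4): 0+4=4, 6+4=10, 6+4=10, 15+4=19, 9+4=13 -> [4, 10, 10, 19, 13] (max |s|=19)
Stage 6 (DIFF): s[0]=4, 10-4=6, 10-10=0, 19-10=9, 13-19=-6 -> [4, 6, 0, 9, -6] (max |s|=9)
Overall max amplitude: 19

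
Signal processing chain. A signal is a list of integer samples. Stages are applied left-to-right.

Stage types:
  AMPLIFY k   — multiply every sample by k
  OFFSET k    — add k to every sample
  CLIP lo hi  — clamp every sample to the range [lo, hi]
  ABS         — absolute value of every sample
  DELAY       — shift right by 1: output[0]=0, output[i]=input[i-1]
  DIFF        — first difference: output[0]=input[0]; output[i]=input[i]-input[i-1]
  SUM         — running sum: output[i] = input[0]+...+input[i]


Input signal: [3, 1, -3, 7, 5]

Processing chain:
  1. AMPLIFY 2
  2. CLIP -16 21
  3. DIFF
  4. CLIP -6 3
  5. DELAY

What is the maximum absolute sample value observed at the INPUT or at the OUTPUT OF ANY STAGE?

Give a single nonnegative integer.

Answer: 20

Derivation:
Input: [3, 1, -3, 7, 5] (max |s|=7)
Stage 1 (AMPLIFY 2): 3*2=6, 1*2=2, -3*2=-6, 7*2=14, 5*2=10 -> [6, 2, -6, 14, 10] (max |s|=14)
Stage 2 (CLIP -16 21): clip(6,-16,21)=6, clip(2,-16,21)=2, clip(-6,-16,21)=-6, clip(14,-16,21)=14, clip(10,-16,21)=10 -> [6, 2, -6, 14, 10] (max |s|=14)
Stage 3 (DIFF): s[0]=6, 2-6=-4, -6-2=-8, 14--6=20, 10-14=-4 -> [6, -4, -8, 20, -4] (max |s|=20)
Stage 4 (CLIP -6 3): clip(6,-6,3)=3, clip(-4,-6,3)=-4, clip(-8,-6,3)=-6, clip(20,-6,3)=3, clip(-4,-6,3)=-4 -> [3, -4, -6, 3, -4] (max |s|=6)
Stage 5 (DELAY): [0, 3, -4, -6, 3] = [0, 3, -4, -6, 3] -> [0, 3, -4, -6, 3] (max |s|=6)
Overall max amplitude: 20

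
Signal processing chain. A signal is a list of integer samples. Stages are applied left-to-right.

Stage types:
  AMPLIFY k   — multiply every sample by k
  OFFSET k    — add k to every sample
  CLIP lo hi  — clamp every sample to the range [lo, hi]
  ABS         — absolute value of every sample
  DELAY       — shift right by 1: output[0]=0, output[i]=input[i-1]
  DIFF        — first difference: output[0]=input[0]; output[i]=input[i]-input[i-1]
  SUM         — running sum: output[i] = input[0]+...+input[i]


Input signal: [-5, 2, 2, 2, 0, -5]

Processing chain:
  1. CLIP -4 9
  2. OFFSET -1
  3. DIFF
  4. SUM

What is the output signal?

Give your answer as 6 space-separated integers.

Input: [-5, 2, 2, 2, 0, -5]
Stage 1 (CLIP -4 9): clip(-5,-4,9)=-4, clip(2,-4,9)=2, clip(2,-4,9)=2, clip(2,-4,9)=2, clip(0,-4,9)=0, clip(-5,-4,9)=-4 -> [-4, 2, 2, 2, 0, -4]
Stage 2 (OFFSET -1): -4+-1=-5, 2+-1=1, 2+-1=1, 2+-1=1, 0+-1=-1, -4+-1=-5 -> [-5, 1, 1, 1, -1, -5]
Stage 3 (DIFF): s[0]=-5, 1--5=6, 1-1=0, 1-1=0, -1-1=-2, -5--1=-4 -> [-5, 6, 0, 0, -2, -4]
Stage 4 (SUM): sum[0..0]=-5, sum[0..1]=1, sum[0..2]=1, sum[0..3]=1, sum[0..4]=-1, sum[0..5]=-5 -> [-5, 1, 1, 1, -1, -5]

Answer: -5 1 1 1 -1 -5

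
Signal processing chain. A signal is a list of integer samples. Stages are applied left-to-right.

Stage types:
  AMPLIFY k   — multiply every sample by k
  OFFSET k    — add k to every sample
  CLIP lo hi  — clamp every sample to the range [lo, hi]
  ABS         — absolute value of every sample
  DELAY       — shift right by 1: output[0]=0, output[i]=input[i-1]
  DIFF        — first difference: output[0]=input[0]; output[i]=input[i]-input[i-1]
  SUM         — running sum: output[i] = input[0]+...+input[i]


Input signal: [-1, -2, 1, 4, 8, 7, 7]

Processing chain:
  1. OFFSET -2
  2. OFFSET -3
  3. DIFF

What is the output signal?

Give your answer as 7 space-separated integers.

Answer: -6 -1 3 3 4 -1 0

Derivation:
Input: [-1, -2, 1, 4, 8, 7, 7]
Stage 1 (OFFSET -2): -1+-2=-3, -2+-2=-4, 1+-2=-1, 4+-2=2, 8+-2=6, 7+-2=5, 7+-2=5 -> [-3, -4, -1, 2, 6, 5, 5]
Stage 2 (OFFSET -3): -3+-3=-6, -4+-3=-7, -1+-3=-4, 2+-3=-1, 6+-3=3, 5+-3=2, 5+-3=2 -> [-6, -7, -4, -1, 3, 2, 2]
Stage 3 (DIFF): s[0]=-6, -7--6=-1, -4--7=3, -1--4=3, 3--1=4, 2-3=-1, 2-2=0 -> [-6, -1, 3, 3, 4, -1, 0]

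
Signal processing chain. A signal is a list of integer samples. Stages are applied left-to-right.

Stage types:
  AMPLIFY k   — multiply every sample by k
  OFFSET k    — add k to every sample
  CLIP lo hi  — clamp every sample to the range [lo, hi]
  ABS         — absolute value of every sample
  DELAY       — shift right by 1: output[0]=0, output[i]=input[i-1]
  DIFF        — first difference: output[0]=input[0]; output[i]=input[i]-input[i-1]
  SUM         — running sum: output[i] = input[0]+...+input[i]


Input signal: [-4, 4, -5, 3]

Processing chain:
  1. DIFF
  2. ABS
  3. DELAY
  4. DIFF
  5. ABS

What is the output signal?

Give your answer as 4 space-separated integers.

Input: [-4, 4, -5, 3]
Stage 1 (DIFF): s[0]=-4, 4--4=8, -5-4=-9, 3--5=8 -> [-4, 8, -9, 8]
Stage 2 (ABS): |-4|=4, |8|=8, |-9|=9, |8|=8 -> [4, 8, 9, 8]
Stage 3 (DELAY): [0, 4, 8, 9] = [0, 4, 8, 9] -> [0, 4, 8, 9]
Stage 4 (DIFF): s[0]=0, 4-0=4, 8-4=4, 9-8=1 -> [0, 4, 4, 1]
Stage 5 (ABS): |0|=0, |4|=4, |4|=4, |1|=1 -> [0, 4, 4, 1]

Answer: 0 4 4 1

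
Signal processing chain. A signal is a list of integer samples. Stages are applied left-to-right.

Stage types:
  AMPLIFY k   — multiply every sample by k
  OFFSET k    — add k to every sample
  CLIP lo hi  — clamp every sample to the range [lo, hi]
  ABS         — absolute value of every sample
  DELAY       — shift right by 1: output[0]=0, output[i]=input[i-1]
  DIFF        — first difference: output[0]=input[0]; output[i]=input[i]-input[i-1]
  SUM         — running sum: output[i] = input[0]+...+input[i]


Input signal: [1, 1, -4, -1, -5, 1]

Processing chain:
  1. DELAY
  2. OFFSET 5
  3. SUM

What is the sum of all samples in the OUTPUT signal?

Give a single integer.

Input: [1, 1, -4, -1, -5, 1]
Stage 1 (DELAY): [0, 1, 1, -4, -1, -5] = [0, 1, 1, -4, -1, -5] -> [0, 1, 1, -4, -1, -5]
Stage 2 (OFFSET 5): 0+5=5, 1+5=6, 1+5=6, -4+5=1, -1+5=4, -5+5=0 -> [5, 6, 6, 1, 4, 0]
Stage 3 (SUM): sum[0..0]=5, sum[0..1]=11, sum[0..2]=17, sum[0..3]=18, sum[0..4]=22, sum[0..5]=22 -> [5, 11, 17, 18, 22, 22]
Output sum: 95

Answer: 95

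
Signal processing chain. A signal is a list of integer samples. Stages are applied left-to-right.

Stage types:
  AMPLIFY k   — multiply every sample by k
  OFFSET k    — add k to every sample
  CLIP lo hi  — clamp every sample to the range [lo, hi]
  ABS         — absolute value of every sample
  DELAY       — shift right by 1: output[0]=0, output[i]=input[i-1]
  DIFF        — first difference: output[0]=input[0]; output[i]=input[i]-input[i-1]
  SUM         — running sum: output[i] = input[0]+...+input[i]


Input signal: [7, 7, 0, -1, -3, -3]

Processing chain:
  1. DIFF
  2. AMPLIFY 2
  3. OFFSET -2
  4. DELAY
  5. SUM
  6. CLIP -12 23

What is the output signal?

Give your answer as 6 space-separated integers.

Input: [7, 7, 0, -1, -3, -3]
Stage 1 (DIFF): s[0]=7, 7-7=0, 0-7=-7, -1-0=-1, -3--1=-2, -3--3=0 -> [7, 0, -7, -1, -2, 0]
Stage 2 (AMPLIFY 2): 7*2=14, 0*2=0, -7*2=-14, -1*2=-2, -2*2=-4, 0*2=0 -> [14, 0, -14, -2, -4, 0]
Stage 3 (OFFSET -2): 14+-2=12, 0+-2=-2, -14+-2=-16, -2+-2=-4, -4+-2=-6, 0+-2=-2 -> [12, -2, -16, -4, -6, -2]
Stage 4 (DELAY): [0, 12, -2, -16, -4, -6] = [0, 12, -2, -16, -4, -6] -> [0, 12, -2, -16, -4, -6]
Stage 5 (SUM): sum[0..0]=0, sum[0..1]=12, sum[0..2]=10, sum[0..3]=-6, sum[0..4]=-10, sum[0..5]=-16 -> [0, 12, 10, -6, -10, -16]
Stage 6 (CLIP -12 23): clip(0,-12,23)=0, clip(12,-12,23)=12, clip(10,-12,23)=10, clip(-6,-12,23)=-6, clip(-10,-12,23)=-10, clip(-16,-12,23)=-12 -> [0, 12, 10, -6, -10, -12]

Answer: 0 12 10 -6 -10 -12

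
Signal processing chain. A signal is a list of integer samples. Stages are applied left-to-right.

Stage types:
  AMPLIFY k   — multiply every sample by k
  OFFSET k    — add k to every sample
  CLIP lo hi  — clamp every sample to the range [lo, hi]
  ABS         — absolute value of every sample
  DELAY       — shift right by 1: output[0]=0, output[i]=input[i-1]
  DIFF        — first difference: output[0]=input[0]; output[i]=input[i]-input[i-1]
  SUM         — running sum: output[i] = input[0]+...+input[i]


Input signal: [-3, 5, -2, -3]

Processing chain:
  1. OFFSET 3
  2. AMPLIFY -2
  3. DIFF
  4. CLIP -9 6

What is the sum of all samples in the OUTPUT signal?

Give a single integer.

Input: [-3, 5, -2, -3]
Stage 1 (OFFSET 3): -3+3=0, 5+3=8, -2+3=1, -3+3=0 -> [0, 8, 1, 0]
Stage 2 (AMPLIFY -2): 0*-2=0, 8*-2=-16, 1*-2=-2, 0*-2=0 -> [0, -16, -2, 0]
Stage 3 (DIFF): s[0]=0, -16-0=-16, -2--16=14, 0--2=2 -> [0, -16, 14, 2]
Stage 4 (CLIP -9 6): clip(0,-9,6)=0, clip(-16,-9,6)=-9, clip(14,-9,6)=6, clip(2,-9,6)=2 -> [0, -9, 6, 2]
Output sum: -1

Answer: -1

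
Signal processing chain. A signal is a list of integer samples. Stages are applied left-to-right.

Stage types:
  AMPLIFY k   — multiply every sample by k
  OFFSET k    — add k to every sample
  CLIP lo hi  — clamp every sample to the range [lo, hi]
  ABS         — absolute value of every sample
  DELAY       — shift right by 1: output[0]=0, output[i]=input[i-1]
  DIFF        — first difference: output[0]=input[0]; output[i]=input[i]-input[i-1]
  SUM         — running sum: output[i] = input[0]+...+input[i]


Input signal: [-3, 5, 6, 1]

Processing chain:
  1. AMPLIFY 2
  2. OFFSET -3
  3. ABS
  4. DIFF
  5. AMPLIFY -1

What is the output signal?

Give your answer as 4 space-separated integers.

Answer: -9 2 -2 8

Derivation:
Input: [-3, 5, 6, 1]
Stage 1 (AMPLIFY 2): -3*2=-6, 5*2=10, 6*2=12, 1*2=2 -> [-6, 10, 12, 2]
Stage 2 (OFFSET -3): -6+-3=-9, 10+-3=7, 12+-3=9, 2+-3=-1 -> [-9, 7, 9, -1]
Stage 3 (ABS): |-9|=9, |7|=7, |9|=9, |-1|=1 -> [9, 7, 9, 1]
Stage 4 (DIFF): s[0]=9, 7-9=-2, 9-7=2, 1-9=-8 -> [9, -2, 2, -8]
Stage 5 (AMPLIFY -1): 9*-1=-9, -2*-1=2, 2*-1=-2, -8*-1=8 -> [-9, 2, -2, 8]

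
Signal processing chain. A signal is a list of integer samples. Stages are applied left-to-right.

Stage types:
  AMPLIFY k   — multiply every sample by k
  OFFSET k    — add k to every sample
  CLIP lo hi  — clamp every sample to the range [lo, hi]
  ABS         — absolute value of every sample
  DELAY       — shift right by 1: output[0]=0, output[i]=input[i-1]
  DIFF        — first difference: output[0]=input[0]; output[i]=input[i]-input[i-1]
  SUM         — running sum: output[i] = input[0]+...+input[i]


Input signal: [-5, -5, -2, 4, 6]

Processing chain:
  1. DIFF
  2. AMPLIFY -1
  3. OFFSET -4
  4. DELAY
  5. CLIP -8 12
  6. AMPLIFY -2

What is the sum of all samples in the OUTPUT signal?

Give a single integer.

Input: [-5, -5, -2, 4, 6]
Stage 1 (DIFF): s[0]=-5, -5--5=0, -2--5=3, 4--2=6, 6-4=2 -> [-5, 0, 3, 6, 2]
Stage 2 (AMPLIFY -1): -5*-1=5, 0*-1=0, 3*-1=-3, 6*-1=-6, 2*-1=-2 -> [5, 0, -3, -6, -2]
Stage 3 (OFFSET -4): 5+-4=1, 0+-4=-4, -3+-4=-7, -6+-4=-10, -2+-4=-6 -> [1, -4, -7, -10, -6]
Stage 4 (DELAY): [0, 1, -4, -7, -10] = [0, 1, -4, -7, -10] -> [0, 1, -4, -7, -10]
Stage 5 (CLIP -8 12): clip(0,-8,12)=0, clip(1,-8,12)=1, clip(-4,-8,12)=-4, clip(-7,-8,12)=-7, clip(-10,-8,12)=-8 -> [0, 1, -4, -7, -8]
Stage 6 (AMPLIFY -2): 0*-2=0, 1*-2=-2, -4*-2=8, -7*-2=14, -8*-2=16 -> [0, -2, 8, 14, 16]
Output sum: 36

Answer: 36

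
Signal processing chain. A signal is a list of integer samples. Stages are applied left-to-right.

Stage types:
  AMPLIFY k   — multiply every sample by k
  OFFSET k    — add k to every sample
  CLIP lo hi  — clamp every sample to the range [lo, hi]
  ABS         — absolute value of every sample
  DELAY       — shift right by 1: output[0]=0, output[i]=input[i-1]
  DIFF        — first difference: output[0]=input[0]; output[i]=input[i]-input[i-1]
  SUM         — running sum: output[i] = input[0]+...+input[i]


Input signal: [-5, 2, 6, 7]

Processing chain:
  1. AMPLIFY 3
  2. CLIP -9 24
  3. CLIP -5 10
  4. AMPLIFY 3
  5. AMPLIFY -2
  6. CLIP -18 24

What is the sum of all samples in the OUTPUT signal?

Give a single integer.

Input: [-5, 2, 6, 7]
Stage 1 (AMPLIFY 3): -5*3=-15, 2*3=6, 6*3=18, 7*3=21 -> [-15, 6, 18, 21]
Stage 2 (CLIP -9 24): clip(-15,-9,24)=-9, clip(6,-9,24)=6, clip(18,-9,24)=18, clip(21,-9,24)=21 -> [-9, 6, 18, 21]
Stage 3 (CLIP -5 10): clip(-9,-5,10)=-5, clip(6,-5,10)=6, clip(18,-5,10)=10, clip(21,-5,10)=10 -> [-5, 6, 10, 10]
Stage 4 (AMPLIFY 3): -5*3=-15, 6*3=18, 10*3=30, 10*3=30 -> [-15, 18, 30, 30]
Stage 5 (AMPLIFY -2): -15*-2=30, 18*-2=-36, 30*-2=-60, 30*-2=-60 -> [30, -36, -60, -60]
Stage 6 (CLIP -18 24): clip(30,-18,24)=24, clip(-36,-18,24)=-18, clip(-60,-18,24)=-18, clip(-60,-18,24)=-18 -> [24, -18, -18, -18]
Output sum: -30

Answer: -30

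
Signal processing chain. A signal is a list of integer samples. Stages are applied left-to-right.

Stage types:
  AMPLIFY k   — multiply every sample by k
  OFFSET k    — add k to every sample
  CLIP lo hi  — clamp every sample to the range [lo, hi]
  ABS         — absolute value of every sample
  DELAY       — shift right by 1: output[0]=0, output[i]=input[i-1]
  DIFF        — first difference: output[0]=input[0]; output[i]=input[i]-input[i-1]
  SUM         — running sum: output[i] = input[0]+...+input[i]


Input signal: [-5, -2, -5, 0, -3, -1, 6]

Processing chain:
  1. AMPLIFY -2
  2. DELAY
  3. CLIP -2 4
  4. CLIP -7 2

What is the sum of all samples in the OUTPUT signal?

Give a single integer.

Answer: 10

Derivation:
Input: [-5, -2, -5, 0, -3, -1, 6]
Stage 1 (AMPLIFY -2): -5*-2=10, -2*-2=4, -5*-2=10, 0*-2=0, -3*-2=6, -1*-2=2, 6*-2=-12 -> [10, 4, 10, 0, 6, 2, -12]
Stage 2 (DELAY): [0, 10, 4, 10, 0, 6, 2] = [0, 10, 4, 10, 0, 6, 2] -> [0, 10, 4, 10, 0, 6, 2]
Stage 3 (CLIP -2 4): clip(0,-2,4)=0, clip(10,-2,4)=4, clip(4,-2,4)=4, clip(10,-2,4)=4, clip(0,-2,4)=0, clip(6,-2,4)=4, clip(2,-2,4)=2 -> [0, 4, 4, 4, 0, 4, 2]
Stage 4 (CLIP -7 2): clip(0,-7,2)=0, clip(4,-7,2)=2, clip(4,-7,2)=2, clip(4,-7,2)=2, clip(0,-7,2)=0, clip(4,-7,2)=2, clip(2,-7,2)=2 -> [0, 2, 2, 2, 0, 2, 2]
Output sum: 10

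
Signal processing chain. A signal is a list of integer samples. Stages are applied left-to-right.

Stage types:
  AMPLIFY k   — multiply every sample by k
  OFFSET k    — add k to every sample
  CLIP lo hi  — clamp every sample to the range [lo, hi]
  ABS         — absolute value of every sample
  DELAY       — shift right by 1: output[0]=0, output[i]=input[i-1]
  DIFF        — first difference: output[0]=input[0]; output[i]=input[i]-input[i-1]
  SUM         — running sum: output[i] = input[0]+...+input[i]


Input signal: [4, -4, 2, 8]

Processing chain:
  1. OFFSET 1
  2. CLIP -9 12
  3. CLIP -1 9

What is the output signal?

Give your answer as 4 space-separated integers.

Input: [4, -4, 2, 8]
Stage 1 (OFFSET 1): 4+1=5, -4+1=-3, 2+1=3, 8+1=9 -> [5, -3, 3, 9]
Stage 2 (CLIP -9 12): clip(5,-9,12)=5, clip(-3,-9,12)=-3, clip(3,-9,12)=3, clip(9,-9,12)=9 -> [5, -3, 3, 9]
Stage 3 (CLIP -1 9): clip(5,-1,9)=5, clip(-3,-1,9)=-1, clip(3,-1,9)=3, clip(9,-1,9)=9 -> [5, -1, 3, 9]

Answer: 5 -1 3 9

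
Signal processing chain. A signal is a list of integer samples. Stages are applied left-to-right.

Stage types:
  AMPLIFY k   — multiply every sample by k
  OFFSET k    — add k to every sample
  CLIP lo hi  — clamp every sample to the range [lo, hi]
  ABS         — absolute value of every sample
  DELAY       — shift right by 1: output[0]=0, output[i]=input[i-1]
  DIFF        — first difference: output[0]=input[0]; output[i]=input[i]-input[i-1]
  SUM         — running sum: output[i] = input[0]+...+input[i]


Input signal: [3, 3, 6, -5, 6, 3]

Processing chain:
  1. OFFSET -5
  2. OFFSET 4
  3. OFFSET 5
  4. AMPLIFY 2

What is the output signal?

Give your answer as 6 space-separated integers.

Input: [3, 3, 6, -5, 6, 3]
Stage 1 (OFFSET -5): 3+-5=-2, 3+-5=-2, 6+-5=1, -5+-5=-10, 6+-5=1, 3+-5=-2 -> [-2, -2, 1, -10, 1, -2]
Stage 2 (OFFSET 4): -2+4=2, -2+4=2, 1+4=5, -10+4=-6, 1+4=5, -2+4=2 -> [2, 2, 5, -6, 5, 2]
Stage 3 (OFFSET 5): 2+5=7, 2+5=7, 5+5=10, -6+5=-1, 5+5=10, 2+5=7 -> [7, 7, 10, -1, 10, 7]
Stage 4 (AMPLIFY 2): 7*2=14, 7*2=14, 10*2=20, -1*2=-2, 10*2=20, 7*2=14 -> [14, 14, 20, -2, 20, 14]

Answer: 14 14 20 -2 20 14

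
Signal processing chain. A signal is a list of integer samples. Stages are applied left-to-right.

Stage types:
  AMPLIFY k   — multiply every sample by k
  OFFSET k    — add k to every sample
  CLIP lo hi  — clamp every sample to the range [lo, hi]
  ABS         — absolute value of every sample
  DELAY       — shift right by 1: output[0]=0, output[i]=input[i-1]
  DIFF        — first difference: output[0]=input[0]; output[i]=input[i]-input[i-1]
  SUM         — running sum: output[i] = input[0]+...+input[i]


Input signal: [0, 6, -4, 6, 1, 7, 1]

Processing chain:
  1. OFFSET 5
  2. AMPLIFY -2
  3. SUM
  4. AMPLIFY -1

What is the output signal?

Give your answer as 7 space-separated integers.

Input: [0, 6, -4, 6, 1, 7, 1]
Stage 1 (OFFSET 5): 0+5=5, 6+5=11, -4+5=1, 6+5=11, 1+5=6, 7+5=12, 1+5=6 -> [5, 11, 1, 11, 6, 12, 6]
Stage 2 (AMPLIFY -2): 5*-2=-10, 11*-2=-22, 1*-2=-2, 11*-2=-22, 6*-2=-12, 12*-2=-24, 6*-2=-12 -> [-10, -22, -2, -22, -12, -24, -12]
Stage 3 (SUM): sum[0..0]=-10, sum[0..1]=-32, sum[0..2]=-34, sum[0..3]=-56, sum[0..4]=-68, sum[0..5]=-92, sum[0..6]=-104 -> [-10, -32, -34, -56, -68, -92, -104]
Stage 4 (AMPLIFY -1): -10*-1=10, -32*-1=32, -34*-1=34, -56*-1=56, -68*-1=68, -92*-1=92, -104*-1=104 -> [10, 32, 34, 56, 68, 92, 104]

Answer: 10 32 34 56 68 92 104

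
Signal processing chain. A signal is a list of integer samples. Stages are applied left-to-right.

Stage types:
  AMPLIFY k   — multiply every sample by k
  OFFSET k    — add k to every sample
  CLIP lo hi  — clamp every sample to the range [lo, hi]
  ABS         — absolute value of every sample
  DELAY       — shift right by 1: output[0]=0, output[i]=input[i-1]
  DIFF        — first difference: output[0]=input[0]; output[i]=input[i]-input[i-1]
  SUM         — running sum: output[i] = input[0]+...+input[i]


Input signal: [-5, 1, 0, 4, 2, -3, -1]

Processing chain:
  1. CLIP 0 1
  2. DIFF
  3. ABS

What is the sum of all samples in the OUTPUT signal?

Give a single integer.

Answer: 4

Derivation:
Input: [-5, 1, 0, 4, 2, -3, -1]
Stage 1 (CLIP 0 1): clip(-5,0,1)=0, clip(1,0,1)=1, clip(0,0,1)=0, clip(4,0,1)=1, clip(2,0,1)=1, clip(-3,0,1)=0, clip(-1,0,1)=0 -> [0, 1, 0, 1, 1, 0, 0]
Stage 2 (DIFF): s[0]=0, 1-0=1, 0-1=-1, 1-0=1, 1-1=0, 0-1=-1, 0-0=0 -> [0, 1, -1, 1, 0, -1, 0]
Stage 3 (ABS): |0|=0, |1|=1, |-1|=1, |1|=1, |0|=0, |-1|=1, |0|=0 -> [0, 1, 1, 1, 0, 1, 0]
Output sum: 4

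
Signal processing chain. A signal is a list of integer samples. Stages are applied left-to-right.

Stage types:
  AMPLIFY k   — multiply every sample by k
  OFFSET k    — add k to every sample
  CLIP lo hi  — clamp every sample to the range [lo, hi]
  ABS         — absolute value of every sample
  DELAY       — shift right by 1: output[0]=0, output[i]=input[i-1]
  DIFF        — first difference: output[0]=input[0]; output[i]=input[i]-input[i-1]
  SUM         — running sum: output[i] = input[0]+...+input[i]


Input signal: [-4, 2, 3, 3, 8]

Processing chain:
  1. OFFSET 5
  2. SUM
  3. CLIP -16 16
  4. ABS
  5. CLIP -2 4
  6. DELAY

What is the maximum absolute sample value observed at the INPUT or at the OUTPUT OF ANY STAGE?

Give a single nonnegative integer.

Answer: 37

Derivation:
Input: [-4, 2, 3, 3, 8] (max |s|=8)
Stage 1 (OFFSET 5): -4+5=1, 2+5=7, 3+5=8, 3+5=8, 8+5=13 -> [1, 7, 8, 8, 13] (max |s|=13)
Stage 2 (SUM): sum[0..0]=1, sum[0..1]=8, sum[0..2]=16, sum[0..3]=24, sum[0..4]=37 -> [1, 8, 16, 24, 37] (max |s|=37)
Stage 3 (CLIP -16 16): clip(1,-16,16)=1, clip(8,-16,16)=8, clip(16,-16,16)=16, clip(24,-16,16)=16, clip(37,-16,16)=16 -> [1, 8, 16, 16, 16] (max |s|=16)
Stage 4 (ABS): |1|=1, |8|=8, |16|=16, |16|=16, |16|=16 -> [1, 8, 16, 16, 16] (max |s|=16)
Stage 5 (CLIP -2 4): clip(1,-2,4)=1, clip(8,-2,4)=4, clip(16,-2,4)=4, clip(16,-2,4)=4, clip(16,-2,4)=4 -> [1, 4, 4, 4, 4] (max |s|=4)
Stage 6 (DELAY): [0, 1, 4, 4, 4] = [0, 1, 4, 4, 4] -> [0, 1, 4, 4, 4] (max |s|=4)
Overall max amplitude: 37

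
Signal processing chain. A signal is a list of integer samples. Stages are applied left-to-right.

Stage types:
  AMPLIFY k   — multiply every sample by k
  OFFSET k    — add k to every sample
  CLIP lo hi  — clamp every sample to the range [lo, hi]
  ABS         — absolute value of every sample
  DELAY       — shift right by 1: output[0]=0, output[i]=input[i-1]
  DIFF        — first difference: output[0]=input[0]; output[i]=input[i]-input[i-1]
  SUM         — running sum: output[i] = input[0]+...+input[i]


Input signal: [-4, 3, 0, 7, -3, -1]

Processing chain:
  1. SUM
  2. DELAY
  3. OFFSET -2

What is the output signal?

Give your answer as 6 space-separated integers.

Answer: -2 -6 -3 -3 4 1

Derivation:
Input: [-4, 3, 0, 7, -3, -1]
Stage 1 (SUM): sum[0..0]=-4, sum[0..1]=-1, sum[0..2]=-1, sum[0..3]=6, sum[0..4]=3, sum[0..5]=2 -> [-4, -1, -1, 6, 3, 2]
Stage 2 (DELAY): [0, -4, -1, -1, 6, 3] = [0, -4, -1, -1, 6, 3] -> [0, -4, -1, -1, 6, 3]
Stage 3 (OFFSET -2): 0+-2=-2, -4+-2=-6, -1+-2=-3, -1+-2=-3, 6+-2=4, 3+-2=1 -> [-2, -6, -3, -3, 4, 1]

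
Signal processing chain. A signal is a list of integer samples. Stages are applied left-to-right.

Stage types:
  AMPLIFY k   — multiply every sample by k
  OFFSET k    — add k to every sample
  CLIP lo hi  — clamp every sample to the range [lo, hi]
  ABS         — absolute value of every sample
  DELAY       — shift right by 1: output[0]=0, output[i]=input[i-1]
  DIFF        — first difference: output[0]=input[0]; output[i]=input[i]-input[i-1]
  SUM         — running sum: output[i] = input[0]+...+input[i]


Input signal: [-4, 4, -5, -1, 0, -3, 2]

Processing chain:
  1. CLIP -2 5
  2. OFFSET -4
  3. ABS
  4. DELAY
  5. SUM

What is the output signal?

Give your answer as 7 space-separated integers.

Answer: 0 6 6 12 17 21 27

Derivation:
Input: [-4, 4, -5, -1, 0, -3, 2]
Stage 1 (CLIP -2 5): clip(-4,-2,5)=-2, clip(4,-2,5)=4, clip(-5,-2,5)=-2, clip(-1,-2,5)=-1, clip(0,-2,5)=0, clip(-3,-2,5)=-2, clip(2,-2,5)=2 -> [-2, 4, -2, -1, 0, -2, 2]
Stage 2 (OFFSET -4): -2+-4=-6, 4+-4=0, -2+-4=-6, -1+-4=-5, 0+-4=-4, -2+-4=-6, 2+-4=-2 -> [-6, 0, -6, -5, -4, -6, -2]
Stage 3 (ABS): |-6|=6, |0|=0, |-6|=6, |-5|=5, |-4|=4, |-6|=6, |-2|=2 -> [6, 0, 6, 5, 4, 6, 2]
Stage 4 (DELAY): [0, 6, 0, 6, 5, 4, 6] = [0, 6, 0, 6, 5, 4, 6] -> [0, 6, 0, 6, 5, 4, 6]
Stage 5 (SUM): sum[0..0]=0, sum[0..1]=6, sum[0..2]=6, sum[0..3]=12, sum[0..4]=17, sum[0..5]=21, sum[0..6]=27 -> [0, 6, 6, 12, 17, 21, 27]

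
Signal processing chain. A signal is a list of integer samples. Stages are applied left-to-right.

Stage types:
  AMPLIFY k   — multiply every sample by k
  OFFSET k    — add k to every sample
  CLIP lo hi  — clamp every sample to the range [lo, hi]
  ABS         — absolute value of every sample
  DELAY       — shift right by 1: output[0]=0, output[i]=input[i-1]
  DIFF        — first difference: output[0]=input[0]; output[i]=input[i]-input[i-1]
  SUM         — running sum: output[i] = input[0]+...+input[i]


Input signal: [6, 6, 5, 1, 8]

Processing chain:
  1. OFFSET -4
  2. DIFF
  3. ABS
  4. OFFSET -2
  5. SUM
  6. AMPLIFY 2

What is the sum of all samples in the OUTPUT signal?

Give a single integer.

Answer: -4

Derivation:
Input: [6, 6, 5, 1, 8]
Stage 1 (OFFSET -4): 6+-4=2, 6+-4=2, 5+-4=1, 1+-4=-3, 8+-4=4 -> [2, 2, 1, -3, 4]
Stage 2 (DIFF): s[0]=2, 2-2=0, 1-2=-1, -3-1=-4, 4--3=7 -> [2, 0, -1, -4, 7]
Stage 3 (ABS): |2|=2, |0|=0, |-1|=1, |-4|=4, |7|=7 -> [2, 0, 1, 4, 7]
Stage 4 (OFFSET -2): 2+-2=0, 0+-2=-2, 1+-2=-1, 4+-2=2, 7+-2=5 -> [0, -2, -1, 2, 5]
Stage 5 (SUM): sum[0..0]=0, sum[0..1]=-2, sum[0..2]=-3, sum[0..3]=-1, sum[0..4]=4 -> [0, -2, -3, -1, 4]
Stage 6 (AMPLIFY 2): 0*2=0, -2*2=-4, -3*2=-6, -1*2=-2, 4*2=8 -> [0, -4, -6, -2, 8]
Output sum: -4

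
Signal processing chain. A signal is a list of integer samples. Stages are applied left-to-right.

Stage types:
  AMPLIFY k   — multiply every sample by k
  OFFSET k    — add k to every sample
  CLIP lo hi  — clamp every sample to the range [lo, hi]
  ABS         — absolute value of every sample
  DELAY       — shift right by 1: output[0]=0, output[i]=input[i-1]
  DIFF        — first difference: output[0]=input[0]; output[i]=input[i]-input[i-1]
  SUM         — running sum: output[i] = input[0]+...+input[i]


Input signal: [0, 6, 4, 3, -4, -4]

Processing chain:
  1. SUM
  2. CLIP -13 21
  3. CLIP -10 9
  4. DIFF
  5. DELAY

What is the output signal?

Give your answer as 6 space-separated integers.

Answer: 0 0 6 3 0 0

Derivation:
Input: [0, 6, 4, 3, -4, -4]
Stage 1 (SUM): sum[0..0]=0, sum[0..1]=6, sum[0..2]=10, sum[0..3]=13, sum[0..4]=9, sum[0..5]=5 -> [0, 6, 10, 13, 9, 5]
Stage 2 (CLIP -13 21): clip(0,-13,21)=0, clip(6,-13,21)=6, clip(10,-13,21)=10, clip(13,-13,21)=13, clip(9,-13,21)=9, clip(5,-13,21)=5 -> [0, 6, 10, 13, 9, 5]
Stage 3 (CLIP -10 9): clip(0,-10,9)=0, clip(6,-10,9)=6, clip(10,-10,9)=9, clip(13,-10,9)=9, clip(9,-10,9)=9, clip(5,-10,9)=5 -> [0, 6, 9, 9, 9, 5]
Stage 4 (DIFF): s[0]=0, 6-0=6, 9-6=3, 9-9=0, 9-9=0, 5-9=-4 -> [0, 6, 3, 0, 0, -4]
Stage 5 (DELAY): [0, 0, 6, 3, 0, 0] = [0, 0, 6, 3, 0, 0] -> [0, 0, 6, 3, 0, 0]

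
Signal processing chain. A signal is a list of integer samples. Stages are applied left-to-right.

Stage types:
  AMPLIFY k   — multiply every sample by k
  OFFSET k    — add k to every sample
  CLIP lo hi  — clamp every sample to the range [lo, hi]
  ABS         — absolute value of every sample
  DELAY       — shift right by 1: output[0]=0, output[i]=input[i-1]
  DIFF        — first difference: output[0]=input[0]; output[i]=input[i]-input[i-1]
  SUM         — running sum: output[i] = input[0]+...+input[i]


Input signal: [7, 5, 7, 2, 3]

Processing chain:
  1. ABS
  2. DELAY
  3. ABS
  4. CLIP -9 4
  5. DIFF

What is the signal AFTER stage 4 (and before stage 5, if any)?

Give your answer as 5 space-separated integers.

Answer: 0 4 4 4 2

Derivation:
Input: [7, 5, 7, 2, 3]
Stage 1 (ABS): |7|=7, |5|=5, |7|=7, |2|=2, |3|=3 -> [7, 5, 7, 2, 3]
Stage 2 (DELAY): [0, 7, 5, 7, 2] = [0, 7, 5, 7, 2] -> [0, 7, 5, 7, 2]
Stage 3 (ABS): |0|=0, |7|=7, |5|=5, |7|=7, |2|=2 -> [0, 7, 5, 7, 2]
Stage 4 (CLIP -9 4): clip(0,-9,4)=0, clip(7,-9,4)=4, clip(5,-9,4)=4, clip(7,-9,4)=4, clip(2,-9,4)=2 -> [0, 4, 4, 4, 2]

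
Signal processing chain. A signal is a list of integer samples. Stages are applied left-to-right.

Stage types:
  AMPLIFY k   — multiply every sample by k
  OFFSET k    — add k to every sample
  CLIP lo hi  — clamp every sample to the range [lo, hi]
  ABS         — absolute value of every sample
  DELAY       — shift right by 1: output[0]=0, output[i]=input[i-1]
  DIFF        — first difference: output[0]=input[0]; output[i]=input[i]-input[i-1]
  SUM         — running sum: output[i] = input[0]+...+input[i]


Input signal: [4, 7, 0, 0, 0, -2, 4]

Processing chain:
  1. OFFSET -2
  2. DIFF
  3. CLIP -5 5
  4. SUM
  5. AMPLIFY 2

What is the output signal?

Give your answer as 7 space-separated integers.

Input: [4, 7, 0, 0, 0, -2, 4]
Stage 1 (OFFSET -2): 4+-2=2, 7+-2=5, 0+-2=-2, 0+-2=-2, 0+-2=-2, -2+-2=-4, 4+-2=2 -> [2, 5, -2, -2, -2, -4, 2]
Stage 2 (DIFF): s[0]=2, 5-2=3, -2-5=-7, -2--2=0, -2--2=0, -4--2=-2, 2--4=6 -> [2, 3, -7, 0, 0, -2, 6]
Stage 3 (CLIP -5 5): clip(2,-5,5)=2, clip(3,-5,5)=3, clip(-7,-5,5)=-5, clip(0,-5,5)=0, clip(0,-5,5)=0, clip(-2,-5,5)=-2, clip(6,-5,5)=5 -> [2, 3, -5, 0, 0, -2, 5]
Stage 4 (SUM): sum[0..0]=2, sum[0..1]=5, sum[0..2]=0, sum[0..3]=0, sum[0..4]=0, sum[0..5]=-2, sum[0..6]=3 -> [2, 5, 0, 0, 0, -2, 3]
Stage 5 (AMPLIFY 2): 2*2=4, 5*2=10, 0*2=0, 0*2=0, 0*2=0, -2*2=-4, 3*2=6 -> [4, 10, 0, 0, 0, -4, 6]

Answer: 4 10 0 0 0 -4 6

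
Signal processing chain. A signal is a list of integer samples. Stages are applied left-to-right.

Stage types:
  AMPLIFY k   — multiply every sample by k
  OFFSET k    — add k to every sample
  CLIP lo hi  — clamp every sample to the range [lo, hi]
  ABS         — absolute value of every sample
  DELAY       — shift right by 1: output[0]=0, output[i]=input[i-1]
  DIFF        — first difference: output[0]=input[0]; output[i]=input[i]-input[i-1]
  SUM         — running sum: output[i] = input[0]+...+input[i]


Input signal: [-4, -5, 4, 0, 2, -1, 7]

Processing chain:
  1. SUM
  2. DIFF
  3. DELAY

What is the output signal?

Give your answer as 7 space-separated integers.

Answer: 0 -4 -5 4 0 2 -1

Derivation:
Input: [-4, -5, 4, 0, 2, -1, 7]
Stage 1 (SUM): sum[0..0]=-4, sum[0..1]=-9, sum[0..2]=-5, sum[0..3]=-5, sum[0..4]=-3, sum[0..5]=-4, sum[0..6]=3 -> [-4, -9, -5, -5, -3, -4, 3]
Stage 2 (DIFF): s[0]=-4, -9--4=-5, -5--9=4, -5--5=0, -3--5=2, -4--3=-1, 3--4=7 -> [-4, -5, 4, 0, 2, -1, 7]
Stage 3 (DELAY): [0, -4, -5, 4, 0, 2, -1] = [0, -4, -5, 4, 0, 2, -1] -> [0, -4, -5, 4, 0, 2, -1]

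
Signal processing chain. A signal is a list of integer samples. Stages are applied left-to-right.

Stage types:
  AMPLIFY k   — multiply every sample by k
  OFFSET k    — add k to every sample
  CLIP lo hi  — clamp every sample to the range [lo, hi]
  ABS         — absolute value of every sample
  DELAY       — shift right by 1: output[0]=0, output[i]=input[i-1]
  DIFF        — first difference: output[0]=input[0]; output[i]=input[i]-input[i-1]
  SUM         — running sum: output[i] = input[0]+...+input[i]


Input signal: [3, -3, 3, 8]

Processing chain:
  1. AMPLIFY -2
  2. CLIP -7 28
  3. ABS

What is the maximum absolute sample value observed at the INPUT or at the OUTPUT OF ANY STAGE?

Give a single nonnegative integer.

Input: [3, -3, 3, 8] (max |s|=8)
Stage 1 (AMPLIFY -2): 3*-2=-6, -3*-2=6, 3*-2=-6, 8*-2=-16 -> [-6, 6, -6, -16] (max |s|=16)
Stage 2 (CLIP -7 28): clip(-6,-7,28)=-6, clip(6,-7,28)=6, clip(-6,-7,28)=-6, clip(-16,-7,28)=-7 -> [-6, 6, -6, -7] (max |s|=7)
Stage 3 (ABS): |-6|=6, |6|=6, |-6|=6, |-7|=7 -> [6, 6, 6, 7] (max |s|=7)
Overall max amplitude: 16

Answer: 16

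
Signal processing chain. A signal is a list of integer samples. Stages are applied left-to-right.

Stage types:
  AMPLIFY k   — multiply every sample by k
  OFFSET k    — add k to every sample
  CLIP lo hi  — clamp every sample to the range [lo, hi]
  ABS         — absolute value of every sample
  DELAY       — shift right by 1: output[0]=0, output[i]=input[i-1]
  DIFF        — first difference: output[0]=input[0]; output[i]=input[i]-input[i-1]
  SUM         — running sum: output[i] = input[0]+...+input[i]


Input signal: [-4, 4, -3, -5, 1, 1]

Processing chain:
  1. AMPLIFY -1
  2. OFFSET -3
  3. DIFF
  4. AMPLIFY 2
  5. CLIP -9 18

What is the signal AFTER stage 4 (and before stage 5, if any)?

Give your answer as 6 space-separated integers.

Answer: 2 -16 14 4 -12 0

Derivation:
Input: [-4, 4, -3, -5, 1, 1]
Stage 1 (AMPLIFY -1): -4*-1=4, 4*-1=-4, -3*-1=3, -5*-1=5, 1*-1=-1, 1*-1=-1 -> [4, -4, 3, 5, -1, -1]
Stage 2 (OFFSET -3): 4+-3=1, -4+-3=-7, 3+-3=0, 5+-3=2, -1+-3=-4, -1+-3=-4 -> [1, -7, 0, 2, -4, -4]
Stage 3 (DIFF): s[0]=1, -7-1=-8, 0--7=7, 2-0=2, -4-2=-6, -4--4=0 -> [1, -8, 7, 2, -6, 0]
Stage 4 (AMPLIFY 2): 1*2=2, -8*2=-16, 7*2=14, 2*2=4, -6*2=-12, 0*2=0 -> [2, -16, 14, 4, -12, 0]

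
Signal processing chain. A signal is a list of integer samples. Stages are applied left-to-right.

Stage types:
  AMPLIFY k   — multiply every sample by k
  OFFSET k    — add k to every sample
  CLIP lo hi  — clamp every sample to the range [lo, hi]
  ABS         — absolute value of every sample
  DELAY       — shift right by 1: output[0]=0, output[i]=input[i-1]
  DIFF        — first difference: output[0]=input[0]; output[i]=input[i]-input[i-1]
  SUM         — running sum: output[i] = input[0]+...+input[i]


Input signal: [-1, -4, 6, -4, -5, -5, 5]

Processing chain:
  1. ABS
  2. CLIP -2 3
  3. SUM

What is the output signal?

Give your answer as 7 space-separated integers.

Input: [-1, -4, 6, -4, -5, -5, 5]
Stage 1 (ABS): |-1|=1, |-4|=4, |6|=6, |-4|=4, |-5|=5, |-5|=5, |5|=5 -> [1, 4, 6, 4, 5, 5, 5]
Stage 2 (CLIP -2 3): clip(1,-2,3)=1, clip(4,-2,3)=3, clip(6,-2,3)=3, clip(4,-2,3)=3, clip(5,-2,3)=3, clip(5,-2,3)=3, clip(5,-2,3)=3 -> [1, 3, 3, 3, 3, 3, 3]
Stage 3 (SUM): sum[0..0]=1, sum[0..1]=4, sum[0..2]=7, sum[0..3]=10, sum[0..4]=13, sum[0..5]=16, sum[0..6]=19 -> [1, 4, 7, 10, 13, 16, 19]

Answer: 1 4 7 10 13 16 19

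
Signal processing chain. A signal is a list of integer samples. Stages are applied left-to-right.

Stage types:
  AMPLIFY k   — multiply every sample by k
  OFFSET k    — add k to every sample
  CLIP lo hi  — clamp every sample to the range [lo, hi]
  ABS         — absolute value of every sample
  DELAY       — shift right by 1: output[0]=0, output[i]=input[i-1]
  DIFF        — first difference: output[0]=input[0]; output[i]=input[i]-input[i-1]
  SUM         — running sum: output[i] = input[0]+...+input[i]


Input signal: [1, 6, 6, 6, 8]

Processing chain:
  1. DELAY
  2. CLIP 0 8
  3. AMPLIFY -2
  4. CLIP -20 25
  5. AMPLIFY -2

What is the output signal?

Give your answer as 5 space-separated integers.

Input: [1, 6, 6, 6, 8]
Stage 1 (DELAY): [0, 1, 6, 6, 6] = [0, 1, 6, 6, 6] -> [0, 1, 6, 6, 6]
Stage 2 (CLIP 0 8): clip(0,0,8)=0, clip(1,0,8)=1, clip(6,0,8)=6, clip(6,0,8)=6, clip(6,0,8)=6 -> [0, 1, 6, 6, 6]
Stage 3 (AMPLIFY -2): 0*-2=0, 1*-2=-2, 6*-2=-12, 6*-2=-12, 6*-2=-12 -> [0, -2, -12, -12, -12]
Stage 4 (CLIP -20 25): clip(0,-20,25)=0, clip(-2,-20,25)=-2, clip(-12,-20,25)=-12, clip(-12,-20,25)=-12, clip(-12,-20,25)=-12 -> [0, -2, -12, -12, -12]
Stage 5 (AMPLIFY -2): 0*-2=0, -2*-2=4, -12*-2=24, -12*-2=24, -12*-2=24 -> [0, 4, 24, 24, 24]

Answer: 0 4 24 24 24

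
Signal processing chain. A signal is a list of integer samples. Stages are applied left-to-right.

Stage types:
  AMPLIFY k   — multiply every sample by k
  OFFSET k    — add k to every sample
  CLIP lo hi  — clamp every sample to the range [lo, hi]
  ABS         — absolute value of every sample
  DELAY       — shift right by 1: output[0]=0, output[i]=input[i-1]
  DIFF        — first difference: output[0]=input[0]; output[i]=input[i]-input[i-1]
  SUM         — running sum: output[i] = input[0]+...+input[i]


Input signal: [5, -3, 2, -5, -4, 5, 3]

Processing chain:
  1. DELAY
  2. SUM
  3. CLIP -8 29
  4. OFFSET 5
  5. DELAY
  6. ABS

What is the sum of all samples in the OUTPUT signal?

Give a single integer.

Answer: 35

Derivation:
Input: [5, -3, 2, -5, -4, 5, 3]
Stage 1 (DELAY): [0, 5, -3, 2, -5, -4, 5] = [0, 5, -3, 2, -5, -4, 5] -> [0, 5, -3, 2, -5, -4, 5]
Stage 2 (SUM): sum[0..0]=0, sum[0..1]=5, sum[0..2]=2, sum[0..3]=4, sum[0..4]=-1, sum[0..5]=-5, sum[0..6]=0 -> [0, 5, 2, 4, -1, -5, 0]
Stage 3 (CLIP -8 29): clip(0,-8,29)=0, clip(5,-8,29)=5, clip(2,-8,29)=2, clip(4,-8,29)=4, clip(-1,-8,29)=-1, clip(-5,-8,29)=-5, clip(0,-8,29)=0 -> [0, 5, 2, 4, -1, -5, 0]
Stage 4 (OFFSET 5): 0+5=5, 5+5=10, 2+5=7, 4+5=9, -1+5=4, -5+5=0, 0+5=5 -> [5, 10, 7, 9, 4, 0, 5]
Stage 5 (DELAY): [0, 5, 10, 7, 9, 4, 0] = [0, 5, 10, 7, 9, 4, 0] -> [0, 5, 10, 7, 9, 4, 0]
Stage 6 (ABS): |0|=0, |5|=5, |10|=10, |7|=7, |9|=9, |4|=4, |0|=0 -> [0, 5, 10, 7, 9, 4, 0]
Output sum: 35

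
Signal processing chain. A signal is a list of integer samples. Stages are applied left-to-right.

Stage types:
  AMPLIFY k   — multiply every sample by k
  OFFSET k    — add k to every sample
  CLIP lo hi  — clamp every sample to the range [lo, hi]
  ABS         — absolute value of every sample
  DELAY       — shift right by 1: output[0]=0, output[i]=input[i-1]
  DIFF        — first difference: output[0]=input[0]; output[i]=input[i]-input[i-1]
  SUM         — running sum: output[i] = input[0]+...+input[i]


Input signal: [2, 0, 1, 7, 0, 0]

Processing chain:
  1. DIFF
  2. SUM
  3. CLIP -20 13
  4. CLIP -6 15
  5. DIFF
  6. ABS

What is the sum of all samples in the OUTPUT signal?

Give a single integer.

Input: [2, 0, 1, 7, 0, 0]
Stage 1 (DIFF): s[0]=2, 0-2=-2, 1-0=1, 7-1=6, 0-7=-7, 0-0=0 -> [2, -2, 1, 6, -7, 0]
Stage 2 (SUM): sum[0..0]=2, sum[0..1]=0, sum[0..2]=1, sum[0..3]=7, sum[0..4]=0, sum[0..5]=0 -> [2, 0, 1, 7, 0, 0]
Stage 3 (CLIP -20 13): clip(2,-20,13)=2, clip(0,-20,13)=0, clip(1,-20,13)=1, clip(7,-20,13)=7, clip(0,-20,13)=0, clip(0,-20,13)=0 -> [2, 0, 1, 7, 0, 0]
Stage 4 (CLIP -6 15): clip(2,-6,15)=2, clip(0,-6,15)=0, clip(1,-6,15)=1, clip(7,-6,15)=7, clip(0,-6,15)=0, clip(0,-6,15)=0 -> [2, 0, 1, 7, 0, 0]
Stage 5 (DIFF): s[0]=2, 0-2=-2, 1-0=1, 7-1=6, 0-7=-7, 0-0=0 -> [2, -2, 1, 6, -7, 0]
Stage 6 (ABS): |2|=2, |-2|=2, |1|=1, |6|=6, |-7|=7, |0|=0 -> [2, 2, 1, 6, 7, 0]
Output sum: 18

Answer: 18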